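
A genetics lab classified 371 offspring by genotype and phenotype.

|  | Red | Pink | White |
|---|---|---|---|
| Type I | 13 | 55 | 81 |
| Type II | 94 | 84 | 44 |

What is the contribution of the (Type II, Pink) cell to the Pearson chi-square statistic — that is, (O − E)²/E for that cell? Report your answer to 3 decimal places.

0.008

Row total (Type II) = 222; column total (Pink) = 139; N = 371.
Expected count E = 222 × 139 / 371 = 83.1752.
Contribution = (O − E)²/E = (84 − 83.1752)² / 83.1752 = 0.008.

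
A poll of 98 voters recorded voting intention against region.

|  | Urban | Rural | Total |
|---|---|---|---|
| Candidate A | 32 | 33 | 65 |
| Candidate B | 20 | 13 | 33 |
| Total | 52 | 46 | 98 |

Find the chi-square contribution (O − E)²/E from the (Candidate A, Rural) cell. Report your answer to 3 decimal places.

Row total (Candidate A) = 65; column total (Rural) = 46; N = 98.
Expected count E = 65 × 46 / 98 = 30.5102.
Contribution = (O − E)²/E = (33 − 30.5102)² / 30.5102 = 0.203.

0.203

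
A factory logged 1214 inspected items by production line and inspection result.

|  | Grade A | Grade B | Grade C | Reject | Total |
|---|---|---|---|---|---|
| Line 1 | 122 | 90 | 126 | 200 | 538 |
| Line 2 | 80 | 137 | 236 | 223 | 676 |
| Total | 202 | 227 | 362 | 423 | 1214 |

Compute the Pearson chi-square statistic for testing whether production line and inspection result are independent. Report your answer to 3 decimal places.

37.943

Grand total N = 1214.
Expected counts (row total × column total / N):
  Line 1, Grade A: 538×202/1214 = 89.51895
  Line 1, Grade B: 538×227/1214 = 100.59802
  Line 1, Grade C: 538×362/1214 = 160.42504
  Line 1, Reject: 538×423/1214 = 187.45799
  Line 2, Grade A: 676×202/1214 = 112.48105
  Line 2, Grade B: 676×227/1214 = 126.40198
  Line 2, Grade C: 676×362/1214 = 201.57496
  Line 2, Reject: 676×423/1214 = 235.54201
Contributions (O − E)²/E:
  (122 − 89.51895)²/89.51895 = 11.7854
  (90 − 100.59802)²/100.59802 = 1.1165
  (126 − 160.42504)²/160.42504 = 7.3871
  (200 − 187.45799)²/187.45799 = 0.8391
  (80 − 112.48105)²/112.48105 = 9.3795
  (137 − 126.40198)²/126.40198 = 0.8886
  (236 − 201.57496)²/201.57496 = 5.8791
  (223 − 235.54201)²/235.54201 = 0.6678
χ² = 11.7854 + 1.1165 + 7.3871 + 0.8391 + 9.3795 + 0.8886 + 5.8791 + 0.6678 = 37.943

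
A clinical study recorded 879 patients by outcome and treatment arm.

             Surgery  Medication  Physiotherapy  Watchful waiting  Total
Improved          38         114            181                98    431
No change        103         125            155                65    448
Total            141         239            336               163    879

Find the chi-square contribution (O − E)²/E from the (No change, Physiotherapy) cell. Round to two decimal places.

1.54

Row total (No change) = 448; column total (Physiotherapy) = 336; N = 879.
Expected count E = 448 × 336 / 879 = 171.249.
Contribution = (O − E)²/E = (155 − 171.249)² / 171.249 = 1.54.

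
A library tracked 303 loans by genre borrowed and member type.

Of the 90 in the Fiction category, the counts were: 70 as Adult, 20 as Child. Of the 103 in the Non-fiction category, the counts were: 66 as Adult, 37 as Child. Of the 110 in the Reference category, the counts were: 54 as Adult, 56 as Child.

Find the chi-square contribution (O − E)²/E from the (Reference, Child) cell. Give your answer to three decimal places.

Row total (Reference) = 110; column total (Child) = 113; N = 303.
Expected count E = 110 × 113 / 303 = 41.0231.
Contribution = (O − E)²/E = (56 − 41.0231)² / 41.0231 = 5.468.

5.468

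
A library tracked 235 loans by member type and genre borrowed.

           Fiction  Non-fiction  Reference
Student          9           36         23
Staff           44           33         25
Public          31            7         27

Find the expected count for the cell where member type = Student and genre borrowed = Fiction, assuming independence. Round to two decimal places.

24.31

Row total (Student) = 68; column total (Fiction) = 84; grand total N = 235.
Expected count = (row total × column total) / N = 68 × 84 / 235 = 24.31.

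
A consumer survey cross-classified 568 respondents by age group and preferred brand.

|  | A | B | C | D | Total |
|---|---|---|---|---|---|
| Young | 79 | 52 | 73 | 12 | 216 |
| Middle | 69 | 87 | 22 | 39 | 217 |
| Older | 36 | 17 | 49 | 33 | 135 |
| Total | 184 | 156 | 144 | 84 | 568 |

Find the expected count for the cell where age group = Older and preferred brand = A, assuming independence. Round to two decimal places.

43.73

Row total (Older) = 135; column total (A) = 184; grand total N = 568.
Expected count = (row total × column total) / N = 135 × 184 / 568 = 43.73.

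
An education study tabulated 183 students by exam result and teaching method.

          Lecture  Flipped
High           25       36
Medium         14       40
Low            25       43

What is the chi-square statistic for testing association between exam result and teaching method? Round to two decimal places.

3.01

Row totals: 61, 54, 68. Column totals: 64, 119. Grand total N = 183.
Expected counts (row total × column total / N):
  High, Lecture: 61×64/183 = 21.333
  High, Flipped: 61×119/183 = 39.667
  Medium, Lecture: 54×64/183 = 18.885
  Medium, Flipped: 54×119/183 = 35.115
  Low, Lecture: 68×64/183 = 23.781
  Low, Flipped: 68×119/183 = 44.219
Contributions (O − E)²/E:
  (25 − 21.333)²/21.333 = 0.6303
  (36 − 39.667)²/39.667 = 0.3390
  (14 − 18.885)²/18.885 = 1.2636
  (40 − 35.115)²/35.115 = 0.6796
  (25 − 23.781)²/23.781 = 0.0625
  (43 − 44.219)²/44.219 = 0.0336
χ² = 0.6303 + 0.3390 + 1.2636 + 0.6796 + 0.0625 + 0.0336 = 3.01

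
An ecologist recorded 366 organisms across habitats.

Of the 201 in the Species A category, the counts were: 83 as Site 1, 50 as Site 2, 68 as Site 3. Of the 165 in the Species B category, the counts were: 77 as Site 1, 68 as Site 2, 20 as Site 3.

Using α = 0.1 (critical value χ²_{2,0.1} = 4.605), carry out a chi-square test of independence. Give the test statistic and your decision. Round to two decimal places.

25.86; reject H₀

Row totals: 201, 165. Column totals: 160, 118, 88. Grand total N = 366.
Expected counts (row total × column total / N):
  Species A, Site 1: 201×160/366 = 87.869
  Species A, Site 2: 201×118/366 = 64.803
  Species A, Site 3: 201×88/366 = 48.328
  Species B, Site 1: 165×160/366 = 72.131
  Species B, Site 2: 165×118/366 = 53.197
  Species B, Site 3: 165×88/366 = 39.672
Contributions (O − E)²/E:
  (83 − 87.869)²/87.869 = 0.2698
  (50 − 64.803)²/64.803 = 3.3815
  (68 − 48.328)²/48.328 = 8.0075
  (77 − 72.131)²/72.131 = 0.3287
  (68 − 53.197)²/53.197 = 4.1192
  (20 − 39.672)²/39.672 = 9.7547
χ² = 0.2698 + 3.3815 + 8.0075 + 0.3287 + 4.1192 + 9.7547 = 25.86
df = (2−1)(3−1) = 2. Since 25.86 > 4.605, reject the null hypothesis of independence at α = 0.1.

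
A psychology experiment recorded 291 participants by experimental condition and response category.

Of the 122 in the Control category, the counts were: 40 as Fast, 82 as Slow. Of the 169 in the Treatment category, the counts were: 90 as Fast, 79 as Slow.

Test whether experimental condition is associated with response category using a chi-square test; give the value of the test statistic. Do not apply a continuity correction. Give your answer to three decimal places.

12.009

Row totals: 122, 169. Column totals: 130, 161. Grand total N = 291.
Expected counts (row total × column total / N):
  Control, Fast: 122×130/291 = 54.5017
  Control, Slow: 122×161/291 = 67.4983
  Treatment, Fast: 169×130/291 = 75.4983
  Treatment, Slow: 169×161/291 = 93.5017
Contributions (O − E)²/E:
  (40 − 54.5017)²/54.5017 = 3.8586
  (82 − 67.4983)²/67.4983 = 3.1156
  (90 − 75.4983)²/75.4983 = 2.7855
  (79 − 93.5017)²/93.5017 = 2.2491
χ² = 3.8586 + 3.1156 + 2.7855 + 2.2491 = 12.009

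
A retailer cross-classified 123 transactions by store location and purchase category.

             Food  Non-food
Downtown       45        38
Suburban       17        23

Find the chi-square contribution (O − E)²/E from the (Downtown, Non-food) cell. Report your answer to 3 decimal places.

Row total (Downtown) = 83; column total (Non-food) = 61; N = 123.
Expected count E = 83 × 61 / 123 = 41.1626.
Contribution = (O − E)²/E = (38 − 41.1626)² / 41.1626 = 0.243.

0.243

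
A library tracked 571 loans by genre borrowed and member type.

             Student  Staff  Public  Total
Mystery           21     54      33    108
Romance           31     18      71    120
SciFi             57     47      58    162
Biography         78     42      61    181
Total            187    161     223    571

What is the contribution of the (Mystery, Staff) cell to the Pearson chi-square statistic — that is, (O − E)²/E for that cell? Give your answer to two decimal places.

18.21

Row total (Mystery) = 108; column total (Staff) = 161; N = 571.
Expected count E = 108 × 161 / 571 = 30.452.
Contribution = (O − E)²/E = (54 − 30.452)² / 30.452 = 18.21.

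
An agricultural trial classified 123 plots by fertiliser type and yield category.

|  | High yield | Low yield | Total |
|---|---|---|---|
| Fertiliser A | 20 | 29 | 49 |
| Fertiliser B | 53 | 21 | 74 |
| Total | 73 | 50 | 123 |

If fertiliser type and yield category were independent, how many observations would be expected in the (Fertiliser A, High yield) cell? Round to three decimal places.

29.081

Row total (Fertiliser A) = 49; column total (High yield) = 73; grand total N = 123.
Expected count = (row total × column total) / N = 49 × 73 / 123 = 29.081.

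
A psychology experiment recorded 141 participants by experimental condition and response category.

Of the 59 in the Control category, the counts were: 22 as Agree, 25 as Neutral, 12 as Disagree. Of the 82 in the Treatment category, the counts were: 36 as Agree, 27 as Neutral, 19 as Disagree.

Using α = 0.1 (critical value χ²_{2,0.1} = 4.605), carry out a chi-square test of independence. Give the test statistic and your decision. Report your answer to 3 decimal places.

Row totals: 59, 82. Column totals: 58, 52, 31. Grand total N = 141.
Expected counts (row total × column total / N):
  Control, Agree: 59×58/141 = 24.2695
  Control, Neutral: 59×52/141 = 21.7589
  Control, Disagree: 59×31/141 = 12.9716
  Treatment, Agree: 82×58/141 = 33.7305
  Treatment, Neutral: 82×52/141 = 30.2411
  Treatment, Disagree: 82×31/141 = 18.0284
Contributions (O − E)²/E:
  (22 − 24.2695)²/24.2695 = 0.2122
  (25 − 21.7589)²/21.7589 = 0.4828
  (12 − 12.9716)²/12.9716 = 0.0728
  (36 − 33.7305)²/33.7305 = 0.1527
  (27 − 30.2411)²/30.2411 = 0.3474
  (19 − 18.0284)²/18.0284 = 0.0524
χ² = 0.2122 + 0.4828 + 0.0728 + 0.1527 + 0.3474 + 0.0524 = 1.320
df = (2−1)(3−1) = 2. Since 1.320 < 4.605, fail to reject the null hypothesis of independence at α = 0.1.

1.320; fail to reject H₀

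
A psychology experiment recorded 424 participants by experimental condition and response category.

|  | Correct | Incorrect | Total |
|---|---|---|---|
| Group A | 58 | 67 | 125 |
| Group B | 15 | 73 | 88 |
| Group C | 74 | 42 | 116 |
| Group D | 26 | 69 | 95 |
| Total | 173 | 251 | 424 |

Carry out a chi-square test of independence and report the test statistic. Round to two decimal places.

54.67

Grand total N = 424.
Expected counts (row total × column total / N):
  Group A, Correct: 125×173/424 = 51.002
  Group A, Incorrect: 125×251/424 = 73.998
  Group B, Correct: 88×173/424 = 35.906
  Group B, Incorrect: 88×251/424 = 52.094
  Group C, Correct: 116×173/424 = 47.330
  Group C, Incorrect: 116×251/424 = 68.670
  Group D, Correct: 95×173/424 = 38.762
  Group D, Incorrect: 95×251/424 = 56.238
Contributions (O − E)²/E:
  (58 − 51.002)²/51.002 = 0.9602
  (67 − 73.998)²/73.998 = 0.6618
  (15 − 35.906)²/35.906 = 12.1724
  (73 − 52.094)²/52.094 = 8.3898
  (74 − 47.330)²/47.330 = 15.0283
  (42 − 68.670)²/68.670 = 10.3581
  (26 − 38.762)²/38.762 = 4.2018
  (69 − 56.238)²/56.238 = 2.8961
χ² = 0.9602 + 0.6618 + 12.1724 + 8.3898 + 15.0283 + 10.3581 + 4.2018 + 2.8961 = 54.67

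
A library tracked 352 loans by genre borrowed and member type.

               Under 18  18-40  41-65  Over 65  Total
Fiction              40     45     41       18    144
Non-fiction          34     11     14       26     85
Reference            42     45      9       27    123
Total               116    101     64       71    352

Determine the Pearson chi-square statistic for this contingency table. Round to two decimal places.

Grand total N = 352.
Expected counts (row total × column total / N):
  Fiction, Under 18: 144×116/352 = 47.455
  Fiction, 18-40: 144×101/352 = 41.318
  Fiction, 41-65: 144×64/352 = 26.182
  Fiction, Over 65: 144×71/352 = 29.045
  Non-fiction, Under 18: 85×116/352 = 28.011
  Non-fiction, 18-40: 85×101/352 = 24.389
  Non-fiction, 41-65: 85×64/352 = 15.455
  Non-fiction, Over 65: 85×71/352 = 17.145
  Reference, Under 18: 123×116/352 = 40.534
  Reference, 18-40: 123×101/352 = 35.293
  Reference, 41-65: 123×64/352 = 22.364
  Reference, Over 65: 123×71/352 = 24.810
Contributions (O − E)²/E:
  (40 − 47.455)²/47.455 = 1.1712
  (45 − 41.318)²/41.318 = 0.3281
  (41 − 26.182)²/26.182 = 8.3864
  (18 − 29.045)²/29.045 = 4.2001
  (34 − 28.011)²/28.011 = 1.2805
  (11 − 24.389)²/24.389 = 7.3503
  (14 − 15.455)²/15.455 = 0.1370
  (26 − 17.145)²/17.145 = 4.5734
  (42 − 40.534)²/40.534 = 0.0530
  (45 − 35.293)²/35.293 = 2.6698
  (9 − 22.364)²/22.364 = 7.9859
  (27 − 24.810)²/24.810 = 0.1933
χ² = 1.1712 + 0.3281 + 8.3864 + 4.2001 + 1.2805 + 7.3503 + 0.1370 + 4.5734 + 0.0530 + 2.6698 + 7.9859 + 0.1933 = 38.33

38.33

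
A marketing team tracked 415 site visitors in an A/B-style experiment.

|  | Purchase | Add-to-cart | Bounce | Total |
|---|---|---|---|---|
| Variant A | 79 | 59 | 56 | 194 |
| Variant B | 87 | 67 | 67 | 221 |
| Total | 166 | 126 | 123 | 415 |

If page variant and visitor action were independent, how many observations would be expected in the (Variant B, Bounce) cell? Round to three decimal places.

65.501

Row total (Variant B) = 221; column total (Bounce) = 123; grand total N = 415.
Expected count = (row total × column total) / N = 221 × 123 / 415 = 65.501.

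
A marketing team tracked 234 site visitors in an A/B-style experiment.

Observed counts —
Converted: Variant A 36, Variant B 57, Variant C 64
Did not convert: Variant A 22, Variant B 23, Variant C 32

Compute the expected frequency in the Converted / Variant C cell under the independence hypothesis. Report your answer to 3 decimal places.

64.410

Row total (Converted) = 157; column total (Variant C) = 96; grand total N = 234.
Expected count = (row total × column total) / N = 157 × 96 / 234 = 64.410.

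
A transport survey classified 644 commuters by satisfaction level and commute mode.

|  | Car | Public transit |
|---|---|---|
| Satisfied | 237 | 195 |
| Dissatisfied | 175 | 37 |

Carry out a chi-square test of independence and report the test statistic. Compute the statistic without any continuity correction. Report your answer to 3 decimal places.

Row totals: 432, 212. Column totals: 412, 232. Grand total N = 644.
Expected counts (row total × column total / N):
  Satisfied, Car: 432×412/644 = 276.3727
  Satisfied, Public transit: 432×232/644 = 155.6273
  Dissatisfied, Car: 212×412/644 = 135.6273
  Dissatisfied, Public transit: 212×232/644 = 76.3727
Contributions (O − E)²/E:
  (237 − 276.3727)²/276.3727 = 5.6091
  (195 − 155.6273)²/155.6273 = 9.9610
  (175 − 135.6273)²/135.6273 = 11.4299
  (37 − 76.3727)²/76.3727 = 20.2980
χ² = 5.6091 + 9.9610 + 11.4299 + 20.2980 = 47.298

47.298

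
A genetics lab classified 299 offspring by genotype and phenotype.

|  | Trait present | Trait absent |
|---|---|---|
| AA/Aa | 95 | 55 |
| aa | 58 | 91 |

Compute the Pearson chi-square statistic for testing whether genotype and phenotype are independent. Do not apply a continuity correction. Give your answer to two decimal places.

Row totals: 150, 149. Column totals: 153, 146. Grand total N = 299.
Expected counts (row total × column total / N):
  AA/Aa, Trait present: 150×153/299 = 76.756
  AA/Aa, Trait absent: 150×146/299 = 73.244
  aa, Trait present: 149×153/299 = 76.244
  aa, Trait absent: 149×146/299 = 72.756
Contributions (O − E)²/E:
  (95 − 76.756)²/76.756 = 4.3364
  (55 − 73.244)²/73.244 = 4.5443
  (58 − 76.244)²/76.244 = 4.3655
  (91 − 72.756)²/72.756 = 4.5748
χ² = 4.3364 + 4.5443 + 4.3655 + 4.5748 = 17.82

17.82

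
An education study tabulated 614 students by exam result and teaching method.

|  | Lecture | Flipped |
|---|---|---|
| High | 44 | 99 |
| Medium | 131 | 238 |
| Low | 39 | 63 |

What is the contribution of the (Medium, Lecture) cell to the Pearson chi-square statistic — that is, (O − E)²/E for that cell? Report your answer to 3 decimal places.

Row total (Medium) = 369; column total (Lecture) = 214; N = 614.
Expected count E = 369 × 214 / 614 = 128.6091.
Contribution = (O − E)²/E = (131 − 128.6091)² / 128.6091 = 0.044.

0.044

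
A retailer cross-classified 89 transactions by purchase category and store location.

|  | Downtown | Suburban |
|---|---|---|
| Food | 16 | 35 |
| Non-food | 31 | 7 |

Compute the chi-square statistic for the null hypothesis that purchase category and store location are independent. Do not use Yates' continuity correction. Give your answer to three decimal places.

Row totals: 51, 38. Column totals: 47, 42. Grand total N = 89.
Expected counts (row total × column total / N):
  Food, Downtown: 51×47/89 = 26.9326
  Food, Suburban: 51×42/89 = 24.0674
  Non-food, Downtown: 38×47/89 = 20.0674
  Non-food, Suburban: 38×42/89 = 17.9326
Contributions (O − E)²/E:
  (16 − 26.9326)²/26.9326 = 4.4378
  (35 − 24.0674)²/24.0674 = 4.9661
  (31 − 20.0674)²/20.0674 = 5.9560
  (7 − 17.9326)²/17.9326 = 6.6651
χ² = 4.4378 + 4.9661 + 5.9560 + 6.6651 = 22.025

22.025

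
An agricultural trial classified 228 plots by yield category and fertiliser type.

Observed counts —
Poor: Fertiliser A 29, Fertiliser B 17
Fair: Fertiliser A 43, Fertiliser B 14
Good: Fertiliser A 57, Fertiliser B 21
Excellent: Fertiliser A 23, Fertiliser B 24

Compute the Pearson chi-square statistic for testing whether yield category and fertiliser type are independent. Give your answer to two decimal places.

10.34

Row totals: 46, 57, 78, 47. Column totals: 152, 76. Grand total N = 228.
Expected counts (row total × column total / N):
  Poor, Fertiliser A: 46×152/228 = 30.667
  Poor, Fertiliser B: 46×76/228 = 15.333
  Fair, Fertiliser A: 57×152/228 = 38.000
  Fair, Fertiliser B: 57×76/228 = 19.000
  Good, Fertiliser A: 78×152/228 = 52.000
  Good, Fertiliser B: 78×76/228 = 26.000
  Excellent, Fertiliser A: 47×152/228 = 31.333
  Excellent, Fertiliser B: 47×76/228 = 15.667
Contributions (O − E)²/E:
  (29 − 30.667)²/30.667 = 0.0906
  (17 − 15.333)²/15.333 = 0.1812
  (43 − 38.000)²/38.000 = 0.6579
  (14 − 19.000)²/19.000 = 1.3158
  (57 − 52.000)²/52.000 = 0.4808
  (21 − 26.000)²/26.000 = 0.9615
  (23 − 31.333)²/31.333 = 2.2162
  (24 − 15.667)²/15.667 = 4.4322
χ² = 0.0906 + 0.1812 + 0.6579 + 1.3158 + 0.4808 + 0.9615 + 2.2162 + 4.4322 = 10.34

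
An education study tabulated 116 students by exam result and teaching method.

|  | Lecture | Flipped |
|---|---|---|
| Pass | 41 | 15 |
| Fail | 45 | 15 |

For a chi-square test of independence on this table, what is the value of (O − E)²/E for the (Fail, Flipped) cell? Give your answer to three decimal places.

Row total (Fail) = 60; column total (Flipped) = 30; N = 116.
Expected count E = 60 × 30 / 116 = 15.5172.
Contribution = (O − E)²/E = (15 − 15.5172)² / 15.5172 = 0.017.

0.017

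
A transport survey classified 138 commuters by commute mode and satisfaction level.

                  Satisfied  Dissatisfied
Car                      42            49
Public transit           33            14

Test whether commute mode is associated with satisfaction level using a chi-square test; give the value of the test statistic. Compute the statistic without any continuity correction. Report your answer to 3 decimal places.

7.231

Row totals: 91, 47. Column totals: 75, 63. Grand total N = 138.
Expected counts (row total × column total / N):
  Car, Satisfied: 91×75/138 = 49.4565
  Car, Dissatisfied: 91×63/138 = 41.5435
  Public transit, Satisfied: 47×75/138 = 25.5435
  Public transit, Dissatisfied: 47×63/138 = 21.4565
Contributions (O − E)²/E:
  (42 − 49.4565)²/49.4565 = 1.1242
  (49 − 41.5435)²/41.5435 = 1.3383
  (33 − 25.5435)²/25.5435 = 2.1767
  (14 − 21.4565)²/21.4565 = 2.5913
χ² = 1.1242 + 1.3383 + 2.1767 + 2.5913 = 7.231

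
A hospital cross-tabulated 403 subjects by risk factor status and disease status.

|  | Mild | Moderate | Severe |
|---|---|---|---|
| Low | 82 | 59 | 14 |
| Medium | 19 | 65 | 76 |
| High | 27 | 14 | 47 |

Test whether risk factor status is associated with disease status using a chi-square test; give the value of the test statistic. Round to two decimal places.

99.72

Row totals: 155, 160, 88. Column totals: 128, 138, 137. Grand total N = 403.
Expected counts (row total × column total / N):
  Low, Mild: 155×128/403 = 49.231
  Low, Moderate: 155×138/403 = 53.077
  Low, Severe: 155×137/403 = 52.692
  Medium, Mild: 160×128/403 = 50.819
  Medium, Moderate: 160×138/403 = 54.789
  Medium, Severe: 160×137/403 = 54.392
  High, Mild: 88×128/403 = 27.950
  High, Moderate: 88×138/403 = 30.134
  High, Severe: 88×137/403 = 29.916
Contributions (O − E)²/E:
  (82 − 49.231)²/49.231 = 21.8116
  (59 − 53.077)²/53.077 = 0.6610
  (14 − 52.692)²/52.692 = 28.4117
  (19 − 50.819)²/50.819 = 19.9226
  (65 − 54.789)²/54.789 = 1.9030
  (76 − 54.392)²/54.392 = 8.5841
  (27 − 27.950)²/27.950 = 0.0323
  (14 − 30.134)²/30.134 = 8.6383
  (47 − 29.916)²/29.916 = 9.7561
χ² = 21.8116 + 0.6610 + 28.4117 + 19.9226 + 1.9030 + 8.5841 + 0.0323 + 8.6383 + 9.7561 = 99.72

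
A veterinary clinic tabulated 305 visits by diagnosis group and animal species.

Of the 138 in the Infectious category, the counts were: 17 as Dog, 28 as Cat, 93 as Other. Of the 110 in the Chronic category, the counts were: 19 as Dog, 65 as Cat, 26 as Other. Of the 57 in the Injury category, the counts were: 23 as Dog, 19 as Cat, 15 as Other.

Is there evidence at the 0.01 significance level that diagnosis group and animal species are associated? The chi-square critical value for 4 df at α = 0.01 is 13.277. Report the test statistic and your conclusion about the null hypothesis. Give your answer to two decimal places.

Row totals: 138, 110, 57. Column totals: 59, 112, 134. Grand total N = 305.
Expected counts (row total × column total / N):
  Infectious, Dog: 138×59/305 = 26.695
  Infectious, Cat: 138×112/305 = 50.675
  Infectious, Other: 138×134/305 = 60.630
  Chronic, Dog: 110×59/305 = 21.279
  Chronic, Cat: 110×112/305 = 40.393
  Chronic, Other: 110×134/305 = 48.328
  Injury, Dog: 57×59/305 = 11.026
  Injury, Cat: 57×112/305 = 20.931
  Injury, Other: 57×134/305 = 25.043
Contributions (O − E)²/E:
  (17 − 26.695)²/26.695 = 3.5210
  (28 − 50.675)²/50.675 = 10.1461
  (93 − 60.630)²/60.630 = 17.2822
  (19 − 21.279)²/21.279 = 0.2441
  (65 − 40.393)²/40.393 = 14.9903
  (26 − 48.328)²/48.328 = 10.3158
  (23 − 11.026)²/11.026 = 13.0035
  (19 − 20.931)²/20.931 = 0.1781
  (15 − 25.043)²/25.043 = 4.0275
χ² = 3.5210 + 10.1461 + 17.2822 + 0.2441 + 14.9903 + 10.3158 + 13.0035 + 0.1781 + 4.0275 = 73.71
df = (3−1)(3−1) = 4. Since 73.71 > 13.277, reject the null hypothesis of independence at α = 0.01.

73.71; reject H₀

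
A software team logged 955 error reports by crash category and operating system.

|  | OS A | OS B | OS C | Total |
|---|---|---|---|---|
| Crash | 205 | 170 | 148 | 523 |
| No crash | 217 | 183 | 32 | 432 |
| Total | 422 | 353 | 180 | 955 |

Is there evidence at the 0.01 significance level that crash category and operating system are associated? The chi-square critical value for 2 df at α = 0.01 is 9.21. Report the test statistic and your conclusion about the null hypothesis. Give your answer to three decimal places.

67.517; reject H₀

Grand total N = 955.
Expected counts (row total × column total / N):
  Crash, OS A: 523×422/955 = 231.1058
  Crash, OS B: 523×353/955 = 193.3183
  Crash, OS C: 523×180/955 = 98.5759
  No crash, OS A: 432×422/955 = 190.8942
  No crash, OS B: 432×353/955 = 159.6817
  No crash, OS C: 432×180/955 = 81.4241
Contributions (O − E)²/E:
  (205 − 231.1058)²/231.1058 = 2.9489
  (170 − 193.3183)²/193.3183 = 2.8127
  (148 − 98.5759)²/98.5759 = 24.7803
  (217 − 190.8942)²/190.8942 = 3.5701
  (183 − 159.6817)²/159.6817 = 3.4052
  (32 − 81.4241)²/81.4241 = 30.0002
χ² = 2.9489 + 2.8127 + 24.7803 + 3.5701 + 3.4052 + 30.0002 = 67.517
df = (2−1)(3−1) = 2. Since 67.517 > 9.21, reject the null hypothesis of independence at α = 0.01.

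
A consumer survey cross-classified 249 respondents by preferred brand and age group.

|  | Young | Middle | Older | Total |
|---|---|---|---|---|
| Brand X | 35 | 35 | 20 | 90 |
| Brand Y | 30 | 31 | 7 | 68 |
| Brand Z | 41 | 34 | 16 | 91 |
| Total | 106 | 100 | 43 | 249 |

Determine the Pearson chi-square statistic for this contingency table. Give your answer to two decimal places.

4.37

Grand total N = 249.
Expected counts (row total × column total / N):
  Brand X, Young: 90×106/249 = 38.313
  Brand X, Middle: 90×100/249 = 36.145
  Brand X, Older: 90×43/249 = 15.542
  Brand Y, Young: 68×106/249 = 28.948
  Brand Y, Middle: 68×100/249 = 27.309
  Brand Y, Older: 68×43/249 = 11.743
  Brand Z, Young: 91×106/249 = 38.739
  Brand Z, Middle: 91×100/249 = 36.546
  Brand Z, Older: 91×43/249 = 15.715
Contributions (O − E)²/E:
  (35 − 38.313)²/38.313 = 0.2865
  (35 − 36.145)²/36.145 = 0.0363
  (20 − 15.542)²/15.542 = 1.2787
  (30 − 28.948)²/28.948 = 0.0382
  (31 − 27.309)²/27.309 = 0.4989
  (7 − 11.743)²/11.743 = 1.9157
  (41 − 38.739)²/38.739 = 0.1320
  (34 − 36.546)²/36.546 = 0.1774
  (16 − 15.715)²/15.715 = 0.0052
χ² = 0.2865 + 0.0363 + 1.2787 + 0.0382 + 0.4989 + 1.9157 + 0.1320 + 0.1774 + 0.0052 = 4.37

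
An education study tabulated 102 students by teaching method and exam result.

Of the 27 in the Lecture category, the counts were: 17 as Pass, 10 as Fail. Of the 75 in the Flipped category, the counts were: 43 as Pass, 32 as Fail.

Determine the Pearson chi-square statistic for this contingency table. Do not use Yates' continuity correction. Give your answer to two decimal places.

Row totals: 27, 75. Column totals: 60, 42. Grand total N = 102.
Expected counts (row total × column total / N):
  Lecture, Pass: 27×60/102 = 15.882
  Lecture, Fail: 27×42/102 = 11.118
  Flipped, Pass: 75×60/102 = 44.118
  Flipped, Fail: 75×42/102 = 30.882
Contributions (O − E)²/E:
  (17 − 15.882)²/15.882 = 0.0787
  (10 − 11.118)²/11.118 = 0.1124
  (43 − 44.118)²/44.118 = 0.0283
  (32 − 30.882)²/30.882 = 0.0405
χ² = 0.0787 + 0.1124 + 0.0283 + 0.0405 = 0.26

0.26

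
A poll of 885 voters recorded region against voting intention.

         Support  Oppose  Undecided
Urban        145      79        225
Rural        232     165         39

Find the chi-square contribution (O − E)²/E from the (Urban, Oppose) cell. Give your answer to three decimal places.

16.207

Row total (Urban) = 449; column total (Oppose) = 244; N = 885.
Expected count E = 449 × 244 / 885 = 123.7921.
Contribution = (O − E)²/E = (79 − 123.7921)² / 123.7921 = 16.207.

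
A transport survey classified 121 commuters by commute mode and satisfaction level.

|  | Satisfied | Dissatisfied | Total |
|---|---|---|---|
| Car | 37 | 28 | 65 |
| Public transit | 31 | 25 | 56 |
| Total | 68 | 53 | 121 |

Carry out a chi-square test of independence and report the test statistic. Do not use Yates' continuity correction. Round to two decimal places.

0.03

Grand total N = 121.
Expected counts (row total × column total / N):
  Car, Satisfied: 65×68/121 = 36.529
  Car, Dissatisfied: 65×53/121 = 28.471
  Public transit, Satisfied: 56×68/121 = 31.471
  Public transit, Dissatisfied: 56×53/121 = 24.529
Contributions (O − E)²/E:
  (37 − 36.529)²/36.529 = 0.0061
  (28 − 28.471)²/28.471 = 0.0078
  (31 − 31.471)²/31.471 = 0.0070
  (25 − 24.529)²/24.529 = 0.0090
χ² = 0.0061 + 0.0078 + 0.0070 + 0.0090 = 0.03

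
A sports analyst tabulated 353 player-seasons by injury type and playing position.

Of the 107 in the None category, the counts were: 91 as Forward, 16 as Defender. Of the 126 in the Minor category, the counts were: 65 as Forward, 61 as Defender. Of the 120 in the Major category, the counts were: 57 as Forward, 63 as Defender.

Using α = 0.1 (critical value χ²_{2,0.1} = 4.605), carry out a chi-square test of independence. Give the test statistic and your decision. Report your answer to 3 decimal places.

Row totals: 107, 126, 120. Column totals: 213, 140. Grand total N = 353.
Expected counts (row total × column total / N):
  None, Forward: 107×213/353 = 64.5637
  None, Defender: 107×140/353 = 42.4363
  Minor, Forward: 126×213/353 = 76.0283
  Minor, Defender: 126×140/353 = 49.9717
  Major, Forward: 120×213/353 = 72.4079
  Major, Defender: 120×140/353 = 47.5921
Contributions (O − E)²/E:
  (91 − 64.5637)²/64.5637 = 10.8246
  (16 − 42.4363)²/42.4363 = 16.4689
  (65 − 76.0283)²/76.0283 = 1.5997
  (61 − 49.9717)²/49.9717 = 2.4338
  (57 − 72.4079)²/72.4079 = 3.2787
  (63 − 47.5921)²/47.5921 = 4.9883
χ² = 10.8246 + 16.4689 + 1.5997 + 2.4338 + 3.2787 + 4.9883 = 39.594
df = (3−1)(2−1) = 2. Since 39.594 > 4.605, reject the null hypothesis of independence at α = 0.1.

39.594; reject H₀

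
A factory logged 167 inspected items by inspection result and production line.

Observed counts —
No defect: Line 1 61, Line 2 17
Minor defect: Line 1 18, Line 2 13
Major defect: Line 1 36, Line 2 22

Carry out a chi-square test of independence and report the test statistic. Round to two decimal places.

Row totals: 78, 31, 58. Column totals: 115, 52. Grand total N = 167.
Expected counts (row total × column total / N):
  No defect, Line 1: 78×115/167 = 53.713
  No defect, Line 2: 78×52/167 = 24.287
  Minor defect, Line 1: 31×115/167 = 21.347
  Minor defect, Line 2: 31×52/167 = 9.653
  Major defect, Line 1: 58×115/167 = 39.940
  Major defect, Line 2: 58×52/167 = 18.060
Contributions (O − E)²/E:
  (61 − 53.713)²/53.713 = 0.9886
  (17 − 24.287)²/24.287 = 2.1864
  (18 − 21.347)²/21.347 = 0.5248
  (13 − 9.653)²/9.653 = 1.1605
  (36 − 39.940)²/39.940 = 0.3887
  (22 − 18.060)²/18.060 = 0.8596
χ² = 0.9886 + 2.1864 + 0.5248 + 1.1605 + 0.3887 + 0.8596 = 6.11

6.11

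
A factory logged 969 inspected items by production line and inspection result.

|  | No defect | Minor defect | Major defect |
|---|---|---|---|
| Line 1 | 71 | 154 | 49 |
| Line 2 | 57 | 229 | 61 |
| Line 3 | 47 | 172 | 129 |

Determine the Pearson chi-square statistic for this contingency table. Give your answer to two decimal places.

56.15

Row totals: 274, 347, 348. Column totals: 175, 555, 239. Grand total N = 969.
Expected counts (row total × column total / N):
  Line 1, No defect: 274×175/969 = 49.484
  Line 1, Minor defect: 274×555/969 = 156.935
  Line 1, Major defect: 274×239/969 = 67.581
  Line 2, No defect: 347×175/969 = 62.668
  Line 2, Minor defect: 347×555/969 = 198.746
  Line 2, Major defect: 347×239/969 = 85.586
  Line 3, No defect: 348×175/969 = 62.848
  Line 3, Minor defect: 348×555/969 = 199.319
  Line 3, Major defect: 348×239/969 = 85.833
Contributions (O − E)²/E:
  (71 − 49.484)²/49.484 = 9.3553
  (154 − 156.935)²/156.935 = 0.0549
  (49 − 67.581)²/67.581 = 5.1087
  (57 − 62.668)²/62.668 = 0.5126
  (229 − 198.746)²/198.746 = 4.6054
  (61 − 85.586)²/85.586 = 7.0627
  (47 − 62.848)²/62.848 = 3.9963
  (172 − 199.319)²/199.319 = 3.7444
  (129 − 85.833)²/85.833 = 21.7095
χ² = 9.3553 + 0.0549 + 5.1087 + 0.5126 + 4.6054 + 7.0627 + 3.9963 + 3.7444 + 21.7095 = 56.15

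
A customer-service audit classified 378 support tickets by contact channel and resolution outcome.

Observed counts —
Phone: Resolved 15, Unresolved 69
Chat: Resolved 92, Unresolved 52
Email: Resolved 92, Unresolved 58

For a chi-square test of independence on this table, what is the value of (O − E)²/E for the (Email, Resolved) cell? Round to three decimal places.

Row total (Email) = 150; column total (Resolved) = 199; N = 378.
Expected count E = 150 × 199 / 378 = 78.9683.
Contribution = (O − E)²/E = (92 − 78.9683)² / 78.9683 = 2.151.

2.151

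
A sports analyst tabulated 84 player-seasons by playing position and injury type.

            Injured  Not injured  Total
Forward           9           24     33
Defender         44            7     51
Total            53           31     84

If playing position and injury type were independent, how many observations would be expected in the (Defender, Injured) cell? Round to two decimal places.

32.18

Row total (Defender) = 51; column total (Injured) = 53; grand total N = 84.
Expected count = (row total × column total) / N = 51 × 53 / 84 = 32.18.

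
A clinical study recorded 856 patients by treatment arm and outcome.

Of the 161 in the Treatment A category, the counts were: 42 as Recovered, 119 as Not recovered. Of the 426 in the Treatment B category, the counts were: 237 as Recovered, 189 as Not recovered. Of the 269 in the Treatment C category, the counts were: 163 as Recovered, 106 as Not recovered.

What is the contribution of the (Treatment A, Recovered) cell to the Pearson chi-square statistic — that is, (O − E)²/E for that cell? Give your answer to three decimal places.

Row total (Treatment A) = 161; column total (Recovered) = 442; N = 856.
Expected count E = 161 × 442 / 856 = 83.13318.
Contribution = (O − E)²/E = (42 − 83.13318)² / 83.13318 = 20.352.

20.352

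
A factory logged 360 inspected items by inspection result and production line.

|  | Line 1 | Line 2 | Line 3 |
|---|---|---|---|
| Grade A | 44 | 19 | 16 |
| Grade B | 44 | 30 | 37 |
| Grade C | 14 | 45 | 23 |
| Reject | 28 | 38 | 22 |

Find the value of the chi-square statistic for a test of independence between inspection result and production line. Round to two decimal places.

Row totals: 79, 111, 82, 88. Column totals: 130, 132, 98. Grand total N = 360.
Expected counts (row total × column total / N):
  Grade A, Line 1: 79×130/360 = 28.528
  Grade A, Line 2: 79×132/360 = 28.967
  Grade A, Line 3: 79×98/360 = 21.506
  Grade B, Line 1: 111×130/360 = 40.083
  Grade B, Line 2: 111×132/360 = 40.700
  Grade B, Line 3: 111×98/360 = 30.217
  Grade C, Line 1: 82×130/360 = 29.611
  Grade C, Line 2: 82×132/360 = 30.067
  Grade C, Line 3: 82×98/360 = 22.322
  Reject, Line 1: 88×130/360 = 31.778
  Reject, Line 2: 88×132/360 = 32.267
  Reject, Line 3: 88×98/360 = 23.956
Contributions (O − E)²/E:
  (44 − 28.528)²/28.528 = 8.3912
  (19 − 28.967)²/28.967 = 3.4295
  (16 − 21.506)²/21.506 = 1.4097
  (44 − 40.083)²/40.083 = 0.3828
  (30 − 40.700)²/40.700 = 2.8130
  (37 − 30.217)²/30.217 = 1.5226
  (14 − 29.611)²/29.611 = 8.2302
  (45 − 30.067)²/30.067 = 7.4166
  (23 − 22.322)²/22.322 = 0.0206
  (28 − 31.778)²/31.778 = 0.4492
  (38 − 32.267)²/32.267 = 1.0186
  (22 − 23.956)²/23.956 = 0.1597
χ² = 8.3912 + 3.4295 + 1.4097 + 0.3828 + 2.8130 + 1.5226 + 8.2302 + 7.4166 + 0.0206 + 0.4492 + 1.0186 + 0.1597 = 35.24

35.24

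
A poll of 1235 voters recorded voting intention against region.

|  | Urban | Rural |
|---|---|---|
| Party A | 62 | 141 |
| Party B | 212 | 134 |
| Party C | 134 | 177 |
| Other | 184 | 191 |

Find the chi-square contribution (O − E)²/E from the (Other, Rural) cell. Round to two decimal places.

0.09

Row total (Other) = 375; column total (Rural) = 643; N = 1235.
Expected count E = 375 × 643 / 1235 = 195.243.
Contribution = (O − E)²/E = (191 − 195.243)² / 195.243 = 0.09.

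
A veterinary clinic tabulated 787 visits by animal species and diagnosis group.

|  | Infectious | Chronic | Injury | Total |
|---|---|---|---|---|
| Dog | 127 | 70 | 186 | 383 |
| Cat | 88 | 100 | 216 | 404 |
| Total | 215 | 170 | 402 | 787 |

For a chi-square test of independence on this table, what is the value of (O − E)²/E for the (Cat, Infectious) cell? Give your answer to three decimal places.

4.533

Row total (Cat) = 404; column total (Infectious) = 215; N = 787.
Expected count E = 404 × 215 / 787 = 110.3685.
Contribution = (O − E)²/E = (88 − 110.3685)² / 110.3685 = 4.533.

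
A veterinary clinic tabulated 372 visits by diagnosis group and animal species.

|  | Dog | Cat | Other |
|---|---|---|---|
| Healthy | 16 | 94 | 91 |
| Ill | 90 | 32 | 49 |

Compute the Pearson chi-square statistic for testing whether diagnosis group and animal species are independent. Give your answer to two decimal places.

Row totals: 201, 171. Column totals: 106, 126, 140. Grand total N = 372.
Expected counts (row total × column total / N):
  Healthy, Dog: 201×106/372 = 57.274
  Healthy, Cat: 201×126/372 = 68.081
  Healthy, Other: 201×140/372 = 75.645
  Ill, Dog: 171×106/372 = 48.726
  Ill, Cat: 171×126/372 = 57.919
  Ill, Other: 171×140/372 = 64.355
Contributions (O − E)²/E:
  (16 − 57.274)²/57.274 = 29.7437
  (94 − 68.081)²/68.081 = 9.8676
  (91 − 75.645)²/75.645 = 3.1169
  (90 − 48.726)²/48.726 = 34.9617
  (32 − 57.919)²/57.919 = 11.5989
  (49 − 64.355)²/64.355 = 3.6637
χ² = 29.7437 + 9.8676 + 3.1169 + 34.9617 + 11.5989 + 3.6637 = 92.95

92.95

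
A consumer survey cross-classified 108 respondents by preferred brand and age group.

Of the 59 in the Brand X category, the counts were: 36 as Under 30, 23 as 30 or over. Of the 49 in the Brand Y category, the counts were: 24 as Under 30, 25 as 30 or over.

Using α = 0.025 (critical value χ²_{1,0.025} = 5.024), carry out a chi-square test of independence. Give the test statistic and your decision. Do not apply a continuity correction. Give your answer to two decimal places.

1.57; fail to reject H₀

Row totals: 59, 49. Column totals: 60, 48. Grand total N = 108.
Expected counts (row total × column total / N):
  Brand X, Under 30: 59×60/108 = 32.778
  Brand X, 30 or over: 59×48/108 = 26.222
  Brand Y, Under 30: 49×60/108 = 27.222
  Brand Y, 30 or over: 49×48/108 = 21.778
Contributions (O − E)²/E:
  (36 − 32.778)²/32.778 = 0.3167
  (23 − 26.222)²/26.222 = 0.3959
  (24 − 27.222)²/27.222 = 0.3814
  (25 − 21.778)²/21.778 = 0.4767
χ² = 0.3167 + 0.3959 + 0.3814 + 0.4767 = 1.57
df = (2−1)(2−1) = 1. Since 1.57 < 5.024, fail to reject the null hypothesis of independence at α = 0.025.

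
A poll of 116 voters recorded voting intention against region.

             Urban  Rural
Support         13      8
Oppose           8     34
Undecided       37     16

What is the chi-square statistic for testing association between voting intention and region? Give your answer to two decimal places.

Row totals: 21, 42, 53. Column totals: 58, 58. Grand total N = 116.
Expected counts (row total × column total / N):
  Support, Urban: 21×58/116 = 10.500
  Support, Rural: 21×58/116 = 10.500
  Oppose, Urban: 42×58/116 = 21.000
  Oppose, Rural: 42×58/116 = 21.000
  Undecided, Urban: 53×58/116 = 26.500
  Undecided, Rural: 53×58/116 = 26.500
Contributions (O − E)²/E:
  (13 − 10.500)²/10.500 = 0.5952
  (8 − 10.500)²/10.500 = 0.5952
  (8 − 21.000)²/21.000 = 8.0476
  (34 − 21.000)²/21.000 = 8.0476
  (37 − 26.500)²/26.500 = 4.1604
  (16 − 26.500)²/26.500 = 4.1604
χ² = 0.5952 + 0.5952 + 8.0476 + 8.0476 + 4.1604 + 4.1604 = 25.61

25.61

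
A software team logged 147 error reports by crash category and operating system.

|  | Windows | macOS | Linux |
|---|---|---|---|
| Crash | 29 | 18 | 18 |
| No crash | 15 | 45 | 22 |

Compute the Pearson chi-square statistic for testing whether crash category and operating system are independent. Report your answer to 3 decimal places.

14.656

Row totals: 65, 82. Column totals: 44, 63, 40. Grand total N = 147.
Expected counts (row total × column total / N):
  Crash, Windows: 65×44/147 = 19.4558
  Crash, macOS: 65×63/147 = 27.8571
  Crash, Linux: 65×40/147 = 17.6871
  No crash, Windows: 82×44/147 = 24.5442
  No crash, macOS: 82×63/147 = 35.1429
  No crash, Linux: 82×40/147 = 22.3129
Contributions (O − E)²/E:
  (29 − 19.4558)²/19.4558 = 4.6820
  (18 − 27.8571)²/27.8571 = 3.4879
  (18 − 17.6871)²/17.6871 = 0.0055
  (15 − 24.5442)²/24.5442 = 3.7113
  (45 − 35.1429)²/35.1429 = 2.7648
  (22 − 22.3129)²/22.3129 = 0.0044
χ² = 4.6820 + 3.4879 + 0.0055 + 3.7113 + 2.7648 + 0.0044 = 14.656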